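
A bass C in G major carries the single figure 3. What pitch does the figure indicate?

E

Counting 2 letter steps above C lands on E; in G major, that letter is E.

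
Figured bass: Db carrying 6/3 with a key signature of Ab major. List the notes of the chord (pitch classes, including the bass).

Db, F, Bb

A third above Db in this key is F.
A sixth above Db in this key is Bb.
Together with the bass Db, this spells Bb minor in first inversion.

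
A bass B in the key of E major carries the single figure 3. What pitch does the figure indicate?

D#

Counting 2 letter steps above B lands on D; in E major, that letter is D#.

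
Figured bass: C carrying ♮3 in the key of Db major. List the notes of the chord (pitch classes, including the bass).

The written figures ♮3 are shorthand for 5/3: the 5 is implied.
A third above C in this key is Eb, made natural (E) by the ♮ figure.
A fifth above C in this key is Gb.

C, E, Gb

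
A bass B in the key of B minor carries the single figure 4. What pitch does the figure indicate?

E

Counting 3 letter steps above B lands on E; in B minor, that letter is E.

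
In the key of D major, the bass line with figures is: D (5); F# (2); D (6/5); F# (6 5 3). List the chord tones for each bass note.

D (5/3): D, F#, A.
F# (6/4/2): F#, G, B, D.
D (6/5/3): D, F#, A, B.
F# (6/5/3): F#, A, C#, D.

D, F#, A | F#, G, B, D | D, F#, A, B | F#, A, C#, D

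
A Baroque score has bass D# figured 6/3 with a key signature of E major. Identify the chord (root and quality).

The figures 6/3 indicate a triad in first inversion.
In first inversion the root lies a sixth above the bass: a sixth above D# in E major is B.
The chord tones are D#, F#, B, giving B major.

B major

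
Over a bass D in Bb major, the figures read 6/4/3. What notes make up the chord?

A third above D in this key is F.
A fourth above D in this key is G.
A sixth above D in this key is Bb.
Together with the bass D, this spells G minor seventh in second inversion.

D, F, G, Bb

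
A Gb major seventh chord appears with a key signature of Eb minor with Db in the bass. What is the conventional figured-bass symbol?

Db is the fifth of Gb major seventh, so the chord is in second inversion.
A seventh chord in second inversion is figured 6/4/3, conventionally abbreviated 4/3.

4/3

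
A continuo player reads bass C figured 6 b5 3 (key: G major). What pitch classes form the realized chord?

C, E, Gb, A

A third above C in this key is E.
A fifth above C in this key is G, lowered to Gb by the flat.
A sixth above C in this key is A.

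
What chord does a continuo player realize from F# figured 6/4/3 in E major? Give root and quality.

B dominant seventh

The figures 6/4/3 indicate a seventh chord in second inversion.
In second inversion the root lies a fourth above the bass: a fourth above F# in E major is B.
The chord tones are F#, A, B, D#, giving B dominant seventh.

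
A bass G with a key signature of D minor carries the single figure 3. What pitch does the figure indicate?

Counting 2 letter steps above G lands on B; in D minor, that letter is Bb.

Bb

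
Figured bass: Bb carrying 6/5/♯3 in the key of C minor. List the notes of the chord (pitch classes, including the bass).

A third above Bb in this key is D, raised to D# by the sharp.
A fifth above Bb in this key is F.
A sixth above Bb in this key is G.

Bb, D#, F, G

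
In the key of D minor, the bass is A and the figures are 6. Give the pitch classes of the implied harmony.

The written figures 6 are shorthand for 6/3: the 3 is implied.
A third above A in this key is C.
A sixth above A in this key is F.
Together with the bass A, this spells F major in first inversion.

A, C, F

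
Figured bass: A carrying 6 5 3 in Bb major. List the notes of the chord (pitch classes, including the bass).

A, C, Eb, F

A third above A in this key is C.
A fifth above A in this key is Eb.
A sixth above A in this key is F.
Together with the bass A, this spells F dominant seventh in first inversion.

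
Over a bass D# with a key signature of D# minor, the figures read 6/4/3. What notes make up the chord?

D#, F#, G#, B

A third above D# in this key is F#.
A fourth above D# in this key is G#.
A sixth above D# in this key is B.
Together with the bass D#, this spells G# minor seventh in second inversion.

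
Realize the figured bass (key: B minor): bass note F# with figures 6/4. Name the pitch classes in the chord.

F#, B, D

A fourth above F# in this key is B.
A sixth above F# in this key is D.
Together with the bass F#, this spells B minor in second inversion.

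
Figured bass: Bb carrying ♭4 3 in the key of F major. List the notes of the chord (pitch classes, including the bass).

Bb, D, Eb, G

The written figures ♭4 3 are shorthand for 6/4/3: the 6 is implied.
A third above Bb in this key is D.
A fourth above Bb in this key is E, lowered to Eb by the flat.
A sixth above Bb in this key is G.
Together with the bass Bb, this spells Eb major seventh in second inversion.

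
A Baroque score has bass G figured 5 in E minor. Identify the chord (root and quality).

G major

The figures 5 indicate a triad in root position.
In root position the bass is the root, so the root is G.
The chord tones are G, B, D, giving G major.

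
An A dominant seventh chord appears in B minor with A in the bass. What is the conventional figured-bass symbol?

A is the root of A dominant seventh, so the chord is in root position.
A seventh chord in root position is figured 7/5/3, conventionally abbreviated 7.

7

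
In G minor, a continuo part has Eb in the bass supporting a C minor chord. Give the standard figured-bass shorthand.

Eb is the third of C minor, so the chord is in first inversion.
A triad in first inversion is figured 6/3, conventionally abbreviated 6.

6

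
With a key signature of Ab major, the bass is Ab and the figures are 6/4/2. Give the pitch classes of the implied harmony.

Ab, Bb, Db, F

A second above Ab in this key is Bb.
A fourth above Ab in this key is Db.
A sixth above Ab in this key is F.
Together with the bass Ab, this spells Bb minor seventh in third inversion.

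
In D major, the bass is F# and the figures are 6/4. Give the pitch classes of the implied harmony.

A fourth above F# in this key is B.
A sixth above F# in this key is D.
Together with the bass F#, this spells B minor in second inversion.

F#, B, D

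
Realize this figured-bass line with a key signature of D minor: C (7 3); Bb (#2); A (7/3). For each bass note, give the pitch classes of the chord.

C, E, G, Bb | Bb, C#, E, G | A, C, E, G

C (7/5/3): C, E, G, Bb.
Bb (6/4/#2): Bb, C#, E, G.
A (7/5/3): A, C, E, G.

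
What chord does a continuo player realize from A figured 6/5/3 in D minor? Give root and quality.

The figures 6/5/3 indicate a seventh chord in first inversion.
In first inversion the root lies a sixth above the bass: a sixth above A in D minor is F.
The chord tones are A, C, E, F, giving F major seventh.

F major seventh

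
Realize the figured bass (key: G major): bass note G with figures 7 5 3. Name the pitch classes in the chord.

G, B, D, F#

A third above G in this key is B.
A fifth above G in this key is D.
A seventh above G in this key is F#.
Together with the bass G, this spells G major seventh in root position.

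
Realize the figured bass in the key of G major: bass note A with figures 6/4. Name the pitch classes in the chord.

A, D, F#

A fourth above A in this key is D.
A sixth above A in this key is F#.
Together with the bass A, this spells D major in second inversion.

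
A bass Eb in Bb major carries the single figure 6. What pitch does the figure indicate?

C

Counting 5 letter steps above Eb lands on C; in Bb major, that letter is C.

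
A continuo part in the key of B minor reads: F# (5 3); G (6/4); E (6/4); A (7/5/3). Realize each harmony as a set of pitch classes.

F# (5/3): F#, A, C#.
G (6/4): G, C#, E.
E (6/4): E, A, C#.
A (7/5/3): A, C#, E, G.

F#, A, C# | G, C#, E | E, A, C# | A, C#, E, G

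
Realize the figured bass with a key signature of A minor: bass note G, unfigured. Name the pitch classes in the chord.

An unfigured bass implies 5/3.
A third above G in this key is B.
A fifth above G in this key is D.
Together with the bass G, this spells G major in root position.

G, B, D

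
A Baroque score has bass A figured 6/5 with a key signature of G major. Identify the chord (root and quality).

F# half-diminished seventh

The figures 6/5 indicate a seventh chord in first inversion.
In first inversion the root lies a sixth above the bass: a sixth above A in G major is F#.
The chord tones are A, C, E, F#, giving F# half-diminished seventh.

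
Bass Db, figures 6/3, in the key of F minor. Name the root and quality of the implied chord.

Bb minor

The figures 6/3 indicate a triad in first inversion.
In first inversion the root lies a sixth above the bass: a sixth above Db in F minor is Bb.
The chord tones are Db, F, Bb, giving Bb minor.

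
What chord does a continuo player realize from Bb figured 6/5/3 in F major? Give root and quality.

G minor seventh

The figures 6/5/3 indicate a seventh chord in first inversion.
In first inversion the root lies a sixth above the bass: a sixth above Bb in F major is G.
The chord tones are Bb, D, F, G, giving G minor seventh.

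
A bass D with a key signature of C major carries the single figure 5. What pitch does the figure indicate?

Counting 4 letter steps above D lands on A; in C major, that letter is A.

A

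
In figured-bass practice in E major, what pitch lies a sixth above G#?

Counting 5 letter steps above G# lands on E; in E major, that letter is E.

E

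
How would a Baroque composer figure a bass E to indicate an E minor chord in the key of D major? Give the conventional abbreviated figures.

no figures

E is the root of E minor, so the chord is in root position.
A triad in root position is figured 5/3, conventionally abbreviated (no figures — root-position triad).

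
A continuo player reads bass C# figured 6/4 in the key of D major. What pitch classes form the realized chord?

C#, F#, A

A fourth above C# in this key is F#.
A sixth above C# in this key is A.
Together with the bass C#, this spells F# minor in second inversion.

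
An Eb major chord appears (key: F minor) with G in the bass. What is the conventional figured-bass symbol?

6

G is the third of Eb major, so the chord is in first inversion.
A triad in first inversion is figured 6/3, conventionally abbreviated 6.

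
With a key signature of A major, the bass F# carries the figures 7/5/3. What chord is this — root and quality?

F# minor seventh

The figures 7/5/3 indicate a seventh chord in root position.
In root position the bass is the root, so the root is F#.
The chord tones are F#, A, C#, E, giving F# minor seventh.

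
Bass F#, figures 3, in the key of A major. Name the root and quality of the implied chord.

The figures 3 indicate a triad in root position.
In root position the bass is the root, so the root is F#.
The chord tones are F#, A, C#, giving F# minor.

F# minor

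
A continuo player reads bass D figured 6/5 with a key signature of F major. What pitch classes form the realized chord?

D, F, A, Bb

The written figures 6/5 are shorthand for 6/5/3: the 3 is implied.
A third above D in this key is F.
A fifth above D in this key is A.
A sixth above D in this key is Bb.
Together with the bass D, this spells Bb major seventh in first inversion.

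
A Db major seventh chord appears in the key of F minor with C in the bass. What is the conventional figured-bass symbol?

4/2

C is the seventh of Db major seventh, so the chord is in third inversion.
A seventh chord in third inversion is figured 6/4/2, conventionally abbreviated 4/2.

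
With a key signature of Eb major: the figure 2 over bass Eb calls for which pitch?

F

Counting 1 letter step above Eb lands on F; in Eb major, that letter is F.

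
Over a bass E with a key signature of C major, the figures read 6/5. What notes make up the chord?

The written figures 6/5 are shorthand for 6/5/3: the 3 is implied.
A third above E in this key is G.
A fifth above E in this key is B.
A sixth above E in this key is C.
Together with the bass E, this spells C major seventh in first inversion.

E, G, B, C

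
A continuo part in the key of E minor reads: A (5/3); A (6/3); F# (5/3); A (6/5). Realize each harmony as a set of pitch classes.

A, C, E | A, C, F# | F#, A, C | A, C, E, F#

A (5/3): A, C, E.
A (6/3): A, C, F#.
F# (5/3): F#, A, C.
A (6/5/3): A, C, E, F#.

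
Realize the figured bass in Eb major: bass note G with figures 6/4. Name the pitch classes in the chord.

A fourth above G in this key is C.
A sixth above G in this key is Eb.
Together with the bass G, this spells C minor in second inversion.

G, C, Eb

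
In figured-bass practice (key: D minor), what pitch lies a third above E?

Counting 2 letter steps above E lands on G; in D minor, that letter is G.

G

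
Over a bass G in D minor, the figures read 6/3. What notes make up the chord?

A third above G in this key is Bb.
A sixth above G in this key is E.
Together with the bass G, this spells E diminished in first inversion.

G, Bb, E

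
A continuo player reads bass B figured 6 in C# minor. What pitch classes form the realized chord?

B, D#, G#

The written figures 6 are shorthand for 6/3: the 3 is implied.
A third above B in this key is D#.
A sixth above B in this key is G#.
Together with the bass B, this spells G# minor in first inversion.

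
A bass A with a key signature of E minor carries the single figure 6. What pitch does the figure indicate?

Counting 5 letter steps above A lands on F; in E minor, that letter is F#.

F#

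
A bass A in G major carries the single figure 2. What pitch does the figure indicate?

Counting 1 letter step above A lands on B; in G major, that letter is B.

B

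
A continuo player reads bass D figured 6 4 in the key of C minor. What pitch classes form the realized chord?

A fourth above D in this key is G.
A sixth above D in this key is Bb.
Together with the bass D, this spells G minor in second inversion.

D, G, Bb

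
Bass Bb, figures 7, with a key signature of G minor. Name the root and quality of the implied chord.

Bb major seventh

The figures 7 indicate a seventh chord in root position.
In root position the bass is the root, so the root is Bb.
The chord tones are Bb, D, F, A, giving Bb major seventh.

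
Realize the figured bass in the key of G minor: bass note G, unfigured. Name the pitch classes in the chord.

An unfigured bass implies 5/3.
A third above G in this key is Bb.
A fifth above G in this key is D.
Together with the bass G, this spells G minor in root position.

G, Bb, D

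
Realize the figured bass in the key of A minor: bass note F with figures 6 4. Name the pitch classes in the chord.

A fourth above F in this key is B.
A sixth above F in this key is D.
Together with the bass F, this spells B diminished in second inversion.

F, B, D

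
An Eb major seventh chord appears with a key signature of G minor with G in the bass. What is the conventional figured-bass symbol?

6/5

G is the third of Eb major seventh, so the chord is in first inversion.
A seventh chord in first inversion is figured 6/5/3, conventionally abbreviated 6/5.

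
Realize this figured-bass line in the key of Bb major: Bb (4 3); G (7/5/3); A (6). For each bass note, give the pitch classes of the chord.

Bb, D, Eb, G | G, Bb, D, F | A, C, F

Bb (6/4/3): Bb, D, Eb, G.
G (7/5/3): G, Bb, D, F.
A (6/3): A, C, F.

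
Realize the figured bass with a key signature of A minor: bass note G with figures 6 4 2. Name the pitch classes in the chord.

G, A, C, E

A second above G in this key is A.
A fourth above G in this key is C.
A sixth above G in this key is E.
Together with the bass G, this spells A minor seventh in third inversion.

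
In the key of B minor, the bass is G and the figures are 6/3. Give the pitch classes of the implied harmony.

A third above G in this key is B.
A sixth above G in this key is E.
Together with the bass G, this spells E minor in first inversion.

G, B, E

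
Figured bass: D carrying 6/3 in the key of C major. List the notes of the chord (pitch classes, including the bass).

A third above D in this key is F.
A sixth above D in this key is B.
Together with the bass D, this spells B diminished in first inversion.

D, F, B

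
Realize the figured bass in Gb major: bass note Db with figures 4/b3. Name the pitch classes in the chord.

The written figures 4/b3 are shorthand for 6/4/3: the 6 is implied.
A third above Db in this key is F, lowered to Fb by the flat.
A fourth above Db in this key is Gb.
A sixth above Db in this key is Bb.
Together with the bass Db, this spells Gb dominant seventh in second inversion.

Db, Fb, Gb, Bb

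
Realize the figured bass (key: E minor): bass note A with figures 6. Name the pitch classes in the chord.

A, C, F#

The written figures 6 are shorthand for 6/3: the 3 is implied.
A third above A in this key is C.
A sixth above A in this key is F#.
Together with the bass A, this spells F# diminished in first inversion.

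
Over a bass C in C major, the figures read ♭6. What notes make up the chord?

The written figures ♭6 are shorthand for 6/3: the 3 is implied.
A third above C in this key is E.
A sixth above C in this key is A, lowered to Ab by the flat.
Together with the bass C, this spells Ab augmented in first inversion.

C, E, Ab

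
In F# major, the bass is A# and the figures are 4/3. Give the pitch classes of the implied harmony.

A#, C#, D#, F#

The written figures 4/3 are shorthand for 6/4/3: the 6 is implied.
A third above A# in this key is C#.
A fourth above A# in this key is D#.
A sixth above A# in this key is F#.
Together with the bass A#, this spells D# minor seventh in second inversion.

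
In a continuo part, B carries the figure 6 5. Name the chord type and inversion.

seventh chord, first inversion

6 5 is shorthand for 6/5/3.
Intervals of 6/5/3 above the bass form a seventh chord; the bass is the third, so this is first inversion.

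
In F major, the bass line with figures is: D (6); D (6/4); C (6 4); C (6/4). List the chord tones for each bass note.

D, F, Bb | D, G, Bb | C, F, A | C, F, A

D (6/3): D, F, Bb.
D (6/4): D, G, Bb.
C (6/4): C, F, A.
C (6/4): C, F, A.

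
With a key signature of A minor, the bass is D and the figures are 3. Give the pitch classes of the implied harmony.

D, F, A

The written figures 3 are shorthand for 5/3: the 5 is implied.
A third above D in this key is F.
A fifth above D in this key is A.
Together with the bass D, this spells D minor in root position.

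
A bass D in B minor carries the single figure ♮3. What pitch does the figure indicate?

F

Counting 2 letter steps above D lands on F; in B minor, that letter is F#.
The ♮3 figure makes it natural, giving F.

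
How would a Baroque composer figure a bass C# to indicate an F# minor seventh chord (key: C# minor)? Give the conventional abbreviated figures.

C# is the fifth of F# minor seventh, so the chord is in second inversion.
A seventh chord in second inversion is figured 6/4/3, conventionally abbreviated 4/3.

4/3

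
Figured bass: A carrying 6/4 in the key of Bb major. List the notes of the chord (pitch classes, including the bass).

A fourth above A in this key is D.
A sixth above A in this key is F.
Together with the bass A, this spells D minor in second inversion.

A, D, F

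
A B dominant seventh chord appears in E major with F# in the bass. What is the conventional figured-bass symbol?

F# is the fifth of B dominant seventh, so the chord is in second inversion.
A seventh chord in second inversion is figured 6/4/3, conventionally abbreviated 4/3.

4/3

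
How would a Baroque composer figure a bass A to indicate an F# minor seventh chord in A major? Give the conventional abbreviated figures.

6/5

A is the third of F# minor seventh, so the chord is in first inversion.
A seventh chord in first inversion is figured 6/5/3, conventionally abbreviated 6/5.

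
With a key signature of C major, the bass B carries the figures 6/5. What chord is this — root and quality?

G dominant seventh

The figures 6/5 indicate a seventh chord in first inversion.
In first inversion the root lies a sixth above the bass: a sixth above B in C major is G.
The chord tones are B, D, F, G, giving G dominant seventh.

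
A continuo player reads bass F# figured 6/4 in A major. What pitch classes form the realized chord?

A fourth above F# in this key is B.
A sixth above F# in this key is D.
Together with the bass F#, this spells B minor in second inversion.

F#, B, D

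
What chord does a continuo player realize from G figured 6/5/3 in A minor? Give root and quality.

The figures 6/5/3 indicate a seventh chord in first inversion.
In first inversion the root lies a sixth above the bass: a sixth above G in A minor is E.
The chord tones are G, B, D, E, giving E minor seventh.

E minor seventh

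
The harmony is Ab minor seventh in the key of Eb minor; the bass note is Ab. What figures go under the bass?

Ab is the root of Ab minor seventh, so the chord is in root position.
A seventh chord in root position is figured 7/5/3, conventionally abbreviated 7.

7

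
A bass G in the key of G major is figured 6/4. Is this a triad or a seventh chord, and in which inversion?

Intervals of 6/4 above the bass form a triad; the bass is the fifth, so this is second inversion.

triad, second inversion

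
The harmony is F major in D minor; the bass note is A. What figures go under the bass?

A is the third of F major, so the chord is in first inversion.
A triad in first inversion is figured 6/3, conventionally abbreviated 6.

6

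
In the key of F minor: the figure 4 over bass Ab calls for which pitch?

Counting 3 letter steps above Ab lands on D; in F minor, that letter is Db.

Db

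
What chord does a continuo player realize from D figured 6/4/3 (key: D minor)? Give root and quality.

The figures 6/4/3 indicate a seventh chord in second inversion.
In second inversion the root lies a fourth above the bass: a fourth above D in D minor is G.
The chord tones are D, F, G, Bb, giving G minor seventh.

G minor seventh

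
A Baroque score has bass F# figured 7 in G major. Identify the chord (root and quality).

F# half-diminished seventh

The figures 7 indicate a seventh chord in root position.
In root position the bass is the root, so the root is F#.
The chord tones are F#, A, C, E, giving F# half-diminished seventh.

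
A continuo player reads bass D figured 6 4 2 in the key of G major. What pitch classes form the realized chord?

D, E, G, B

A second above D in this key is E.
A fourth above D in this key is G.
A sixth above D in this key is B.
Together with the bass D, this spells E minor seventh in third inversion.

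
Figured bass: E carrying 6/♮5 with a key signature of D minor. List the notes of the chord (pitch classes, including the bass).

E, G, B, C

The written figures 6/♮5 are shorthand for 6/5/3: the 3 is implied.
A third above E in this key is G.
A fifth above E in this key is Bb, made natural (B) by the ♮ figure.
A sixth above E in this key is C.
Together with the bass E, this spells C major seventh in first inversion.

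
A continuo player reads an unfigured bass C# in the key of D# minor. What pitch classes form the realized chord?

C#, E#, G#

An unfigured bass implies 5/3.
A third above C# in this key is E#.
A fifth above C# in this key is G#.
Together with the bass C#, this spells C# major in root position.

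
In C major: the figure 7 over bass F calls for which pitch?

Counting 6 letter steps above F lands on E; in C major, that letter is E.

E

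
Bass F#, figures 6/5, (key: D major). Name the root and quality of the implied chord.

The figures 6/5 indicate a seventh chord in first inversion.
In first inversion the root lies a sixth above the bass: a sixth above F# in D major is D.
The chord tones are F#, A, C#, D, giving D major seventh.

D major seventh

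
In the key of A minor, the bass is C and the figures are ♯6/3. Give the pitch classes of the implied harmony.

A third above C in this key is E.
A sixth above C in this key is A, raised to A# by the sharp.

C, E, A#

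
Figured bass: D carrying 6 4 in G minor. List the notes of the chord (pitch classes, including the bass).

D, G, Bb

A fourth above D in this key is G.
A sixth above D in this key is Bb.
Together with the bass D, this spells G minor in second inversion.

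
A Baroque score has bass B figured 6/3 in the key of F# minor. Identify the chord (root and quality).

G# diminished

The figures 6/3 indicate a triad in first inversion.
In first inversion the root lies a sixth above the bass: a sixth above B in F# minor is G#.
The chord tones are B, D, G#, giving G# diminished.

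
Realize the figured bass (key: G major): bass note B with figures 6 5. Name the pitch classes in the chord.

The written figures 6 5 are shorthand for 6/5/3: the 3 is implied.
A third above B in this key is D.
A fifth above B in this key is F#.
A sixth above B in this key is G.
Together with the bass B, this spells G major seventh in first inversion.

B, D, F#, G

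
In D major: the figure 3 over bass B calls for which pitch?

D

Counting 2 letter steps above B lands on D; in D major, that letter is D.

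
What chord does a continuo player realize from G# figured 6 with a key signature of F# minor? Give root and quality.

The figures 6 indicate a triad in first inversion.
In first inversion the root lies a sixth above the bass: a sixth above G# in F# minor is E.
The chord tones are G#, B, E, giving E major.

E major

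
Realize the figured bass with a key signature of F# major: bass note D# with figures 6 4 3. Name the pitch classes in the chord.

A third above D# in this key is F#.
A fourth above D# in this key is G#.
A sixth above D# in this key is B.
Together with the bass D#, this spells G# minor seventh in second inversion.

D#, F#, G#, B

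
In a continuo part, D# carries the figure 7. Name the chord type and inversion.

seventh chord, root position

7 is shorthand for 7/5/3.
Intervals of 7/5/3 above the bass form a seventh chord; the bass is the root, so this is root position.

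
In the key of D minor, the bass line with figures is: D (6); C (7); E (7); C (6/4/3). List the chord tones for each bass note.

D (6/3): D, F, Bb.
C (7/5/3): C, E, G, Bb.
E (7/5/3): E, G, Bb, D.
C (6/4/3): C, E, F, A.

D, F, Bb | C, E, G, Bb | E, G, Bb, D | C, E, F, A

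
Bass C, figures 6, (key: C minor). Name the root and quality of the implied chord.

The figures 6 indicate a triad in first inversion.
In first inversion the root lies a sixth above the bass: a sixth above C in C minor is Ab.
The chord tones are C, Eb, Ab, giving Ab major.

Ab major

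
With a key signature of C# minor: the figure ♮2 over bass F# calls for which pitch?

G

Counting 1 letter step above F# lands on G; in C# minor, that letter is G#.
The ♮2 figure makes it natural, giving G.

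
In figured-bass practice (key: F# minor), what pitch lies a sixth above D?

Counting 5 letter steps above D lands on B; in F# minor, that letter is B.

B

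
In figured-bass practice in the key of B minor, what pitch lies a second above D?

Counting 1 letter step above D lands on E; in B minor, that letter is E.

E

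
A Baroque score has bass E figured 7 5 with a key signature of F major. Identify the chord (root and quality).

The figures 7 5 indicate a seventh chord in root position.
In root position the bass is the root, so the root is E.
The chord tones are E, G, Bb, D, giving E half-diminished seventh.

E half-diminished seventh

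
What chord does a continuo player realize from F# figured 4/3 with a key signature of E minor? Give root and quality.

B minor seventh

The figures 4/3 indicate a seventh chord in second inversion.
In second inversion the root lies a fourth above the bass: a fourth above F# in E minor is B.
The chord tones are F#, A, B, D, giving B minor seventh.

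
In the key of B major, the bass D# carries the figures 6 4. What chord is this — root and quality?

G# minor

The figures 6 4 indicate a triad in second inversion.
In second inversion the root lies a fourth above the bass: a fourth above D# in B major is G#.
The chord tones are D#, G#, B, giving G# minor.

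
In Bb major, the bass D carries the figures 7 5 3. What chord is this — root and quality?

D minor seventh

The figures 7 5 3 indicate a seventh chord in root position.
In root position the bass is the root, so the root is D.
The chord tones are D, F, A, C, giving D minor seventh.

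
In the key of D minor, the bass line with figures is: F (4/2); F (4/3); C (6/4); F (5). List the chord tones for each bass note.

F, G, Bb, D | F, A, Bb, D | C, F, A | F, A, C

F (6/4/2): F, G, Bb, D.
F (6/4/3): F, A, Bb, D.
C (6/4): C, F, A.
F (5/3): F, A, C.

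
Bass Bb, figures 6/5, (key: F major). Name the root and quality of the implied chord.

The figures 6/5 indicate a seventh chord in first inversion.
In first inversion the root lies a sixth above the bass: a sixth above Bb in F major is G.
The chord tones are Bb, D, F, G, giving G minor seventh.

G minor seventh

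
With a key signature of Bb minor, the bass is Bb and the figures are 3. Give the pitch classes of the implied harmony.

The written figures 3 are shorthand for 5/3: the 5 is implied.
A third above Bb in this key is Db.
A fifth above Bb in this key is F.
Together with the bass Bb, this spells Bb minor in root position.

Bb, Db, F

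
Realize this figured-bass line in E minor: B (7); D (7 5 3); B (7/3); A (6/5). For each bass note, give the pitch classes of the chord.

B (7/5/3): B, D, F#, A.
D (7/5/3): D, F#, A, C.
B (7/5/3): B, D, F#, A.
A (6/5/3): A, C, E, F#.

B, D, F#, A | D, F#, A, C | B, D, F#, A | A, C, E, F#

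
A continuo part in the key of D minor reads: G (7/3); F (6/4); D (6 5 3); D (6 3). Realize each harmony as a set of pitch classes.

G (7/5/3): G, Bb, D, F.
F (6/4): F, Bb, D.
D (6/5/3): D, F, A, Bb.
D (6/3): D, F, Bb.

G, Bb, D, F | F, Bb, D | D, F, A, Bb | D, F, Bb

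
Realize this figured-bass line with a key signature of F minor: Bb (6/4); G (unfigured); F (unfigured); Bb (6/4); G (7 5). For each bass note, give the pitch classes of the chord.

Bb, Eb, G | G, Bb, Db | F, Ab, C | Bb, Eb, G | G, Bb, Db, F

Bb (6/4): Bb, Eb, G.
G (5/3): G, Bb, Db.
F (5/3): F, Ab, C.
Bb (6/4): Bb, Eb, G.
G (7/5/3): G, Bb, Db, F.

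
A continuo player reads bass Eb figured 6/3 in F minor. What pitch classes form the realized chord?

Eb, G, C

A third above Eb in this key is G.
A sixth above Eb in this key is C.
Together with the bass Eb, this spells C minor in first inversion.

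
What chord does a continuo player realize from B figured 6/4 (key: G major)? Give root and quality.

The figures 6/4 indicate a triad in second inversion.
In second inversion the root lies a fourth above the bass: a fourth above B in G major is E.
The chord tones are B, E, G, giving E minor.

E minor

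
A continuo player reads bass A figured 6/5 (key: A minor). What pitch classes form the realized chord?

The written figures 6/5 are shorthand for 6/5/3: the 3 is implied.
A third above A in this key is C.
A fifth above A in this key is E.
A sixth above A in this key is F.
Together with the bass A, this spells F major seventh in first inversion.

A, C, E, F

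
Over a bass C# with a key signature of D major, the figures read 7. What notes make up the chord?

C#, E, G, B

The written figures 7 are shorthand for 7/5/3: the 5/3 are implied.
A third above C# in this key is E.
A fifth above C# in this key is G.
A seventh above C# in this key is B.
Together with the bass C#, this spells C# half-diminished seventh in root position.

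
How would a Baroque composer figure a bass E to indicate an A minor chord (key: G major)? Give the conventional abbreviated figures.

6/4

E is the fifth of A minor, so the chord is in second inversion.
A triad in second inversion is figured 6/4, conventionally abbreviated 6/4.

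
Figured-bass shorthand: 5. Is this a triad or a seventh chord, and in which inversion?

5 is shorthand for 5/3.
Intervals of 5/3 above the bass form a triad; the bass is the root, so this is root position.

triad, root position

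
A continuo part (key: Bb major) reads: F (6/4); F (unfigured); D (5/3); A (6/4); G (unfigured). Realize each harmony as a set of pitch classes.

F (6/4): F, Bb, D.
F (5/3): F, A, C.
D (5/3): D, F, A.
A (6/4): A, D, F.
G (5/3): G, Bb, D.

F, Bb, D | F, A, C | D, F, A | A, D, F | G, Bb, D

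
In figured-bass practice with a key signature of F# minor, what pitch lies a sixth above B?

Counting 5 letter steps above B lands on G; in F# minor, that letter is G#.

G#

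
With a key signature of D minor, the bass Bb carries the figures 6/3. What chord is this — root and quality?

G minor

The figures 6/3 indicate a triad in first inversion.
In first inversion the root lies a sixth above the bass: a sixth above Bb in D minor is G.
The chord tones are Bb, D, G, giving G minor.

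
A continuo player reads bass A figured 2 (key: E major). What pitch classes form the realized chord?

The written figures 2 are shorthand for 6/4/2: the 6/4 are implied.
A second above A in this key is B.
A fourth above A in this key is D#.
A sixth above A in this key is F#.
Together with the bass A, this spells B dominant seventh in third inversion.

A, B, D#, F#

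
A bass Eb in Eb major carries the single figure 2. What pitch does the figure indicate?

F

Counting 1 letter step above Eb lands on F; in Eb major, that letter is F.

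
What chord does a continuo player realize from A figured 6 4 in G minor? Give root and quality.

D minor

The figures 6 4 indicate a triad in second inversion.
In second inversion the root lies a fourth above the bass: a fourth above A in G minor is D.
The chord tones are A, D, F, giving D minor.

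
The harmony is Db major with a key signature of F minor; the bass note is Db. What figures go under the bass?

no figures

Db is the root of Db major, so the chord is in root position.
A triad in root position is figured 5/3, conventionally abbreviated (no figures — root-position triad).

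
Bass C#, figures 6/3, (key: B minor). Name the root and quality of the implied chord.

A major

The figures 6/3 indicate a triad in first inversion.
In first inversion the root lies a sixth above the bass: a sixth above C# in B minor is A.
The chord tones are C#, E, A, giving A major.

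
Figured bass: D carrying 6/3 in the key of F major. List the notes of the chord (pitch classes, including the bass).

D, F, Bb

A third above D in this key is F.
A sixth above D in this key is Bb.
Together with the bass D, this spells Bb major in first inversion.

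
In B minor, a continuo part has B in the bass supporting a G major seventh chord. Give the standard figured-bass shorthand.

6/5

B is the third of G major seventh, so the chord is in first inversion.
A seventh chord in first inversion is figured 6/5/3, conventionally abbreviated 6/5.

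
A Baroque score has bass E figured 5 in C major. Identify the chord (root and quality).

The figures 5 indicate a triad in root position.
In root position the bass is the root, so the root is E.
The chord tones are E, G, B, giving E minor.

E minor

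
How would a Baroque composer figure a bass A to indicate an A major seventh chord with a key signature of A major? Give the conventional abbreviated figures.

7

A is the root of A major seventh, so the chord is in root position.
A seventh chord in root position is figured 7/5/3, conventionally abbreviated 7.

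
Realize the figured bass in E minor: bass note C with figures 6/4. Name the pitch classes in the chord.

A fourth above C in this key is F#.
A sixth above C in this key is A.
Together with the bass C, this spells F# diminished in second inversion.

C, F#, A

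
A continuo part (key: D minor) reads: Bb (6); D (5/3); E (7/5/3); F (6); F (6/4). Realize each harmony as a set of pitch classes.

Bb (6/3): Bb, D, G.
D (5/3): D, F, A.
E (7/5/3): E, G, Bb, D.
F (6/3): F, A, D.
F (6/4): F, Bb, D.

Bb, D, G | D, F, A | E, G, Bb, D | F, A, D | F, Bb, D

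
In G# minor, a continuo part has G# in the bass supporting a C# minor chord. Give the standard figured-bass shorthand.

6/4

G# is the fifth of C# minor, so the chord is in second inversion.
A triad in second inversion is figured 6/4, conventionally abbreviated 6/4.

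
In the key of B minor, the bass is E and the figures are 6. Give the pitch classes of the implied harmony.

E, G, C#

The written figures 6 are shorthand for 6/3: the 3 is implied.
A third above E in this key is G.
A sixth above E in this key is C#.
Together with the bass E, this spells C# diminished in first inversion.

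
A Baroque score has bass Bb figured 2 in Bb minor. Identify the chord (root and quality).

C half-diminished seventh

The figures 2 indicate a seventh chord in third inversion.
In third inversion the root lies a second above the bass: a second above Bb in Bb minor is C.
The chord tones are Bb, C, Eb, Gb, giving C half-diminished seventh.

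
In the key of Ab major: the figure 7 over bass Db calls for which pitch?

Counting 6 letter steps above Db lands on C; in Ab major, that letter is C.

C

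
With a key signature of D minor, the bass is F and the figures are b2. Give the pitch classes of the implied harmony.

The written figures b2 are shorthand for 6/4/2: the 6/4 are implied.
A second above F in this key is G, lowered to Gb by the flat.
A fourth above F in this key is Bb.
A sixth above F in this key is D.
Together with the bass F, this spells Gb augmented major seventh in third inversion.

F, Gb, Bb, D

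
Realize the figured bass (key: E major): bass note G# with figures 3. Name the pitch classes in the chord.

G#, B, D#

The written figures 3 are shorthand for 5/3: the 5 is implied.
A third above G# in this key is B.
A fifth above G# in this key is D#.
Together with the bass G#, this spells G# minor in root position.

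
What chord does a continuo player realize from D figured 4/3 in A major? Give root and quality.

G# half-diminished seventh

The figures 4/3 indicate a seventh chord in second inversion.
In second inversion the root lies a fourth above the bass: a fourth above D in A major is G#.
The chord tones are D, F#, G#, B, giving G# half-diminished seventh.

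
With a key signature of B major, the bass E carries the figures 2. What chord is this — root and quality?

The figures 2 indicate a seventh chord in third inversion.
In third inversion the root lies a second above the bass: a second above E in B major is F#.
The chord tones are E, F#, A#, C#, giving F# dominant seventh.

F# dominant seventh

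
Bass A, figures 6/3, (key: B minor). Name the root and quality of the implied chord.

The figures 6/3 indicate a triad in first inversion.
In first inversion the root lies a sixth above the bass: a sixth above A in B minor is F#.
The chord tones are A, C#, F#, giving F# minor.

F# minor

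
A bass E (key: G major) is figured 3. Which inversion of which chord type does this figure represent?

3 is shorthand for 5/3.
Intervals of 5/3 above the bass form a triad; the bass is the root, so this is root position.

triad, root position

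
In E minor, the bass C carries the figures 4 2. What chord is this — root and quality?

The figures 4 2 indicate a seventh chord in third inversion.
In third inversion the root lies a second above the bass: a second above C in E minor is D.
The chord tones are C, D, F#, A, giving D dominant seventh.

D dominant seventh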